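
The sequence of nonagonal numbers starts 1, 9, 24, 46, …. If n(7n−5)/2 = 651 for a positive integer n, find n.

Set n(7n−5)/2 = 651, giving 7n² − 5n − 1302 = 0.
The discriminant is 25 + 56·651 = 36481, and √36481 = 191.
So n = (5 + 191) / 14 = 196/14 = 14.

14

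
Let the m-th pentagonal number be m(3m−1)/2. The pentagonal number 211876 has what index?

Set n(3n−1)/2 = 211876, giving 3n² − n − 423752 = 0.
The discriminant is 1 + 24·211876 = 5085025, and √5085025 = 2255.
So n = (1 + 2255) / 6 = 2256/6 = 376.
Check: 376·(3·376 − 1)/2 = 211876. ✓

376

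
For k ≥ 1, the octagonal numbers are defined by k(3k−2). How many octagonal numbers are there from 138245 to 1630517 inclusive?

The n-th octagonal number is n(3n−2).
Smallest index with value ≥ 138245: n = 215 (giving 138245).
Largest index with value ≤ 1630517: n = 737 (giving 1628033).
Indices 215 through 737: 523 terms.

523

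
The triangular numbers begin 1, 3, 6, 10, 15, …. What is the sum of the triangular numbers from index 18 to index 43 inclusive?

Σ i(i+1)/2 = (Σi² + Σi) / 2 over i = 18..43.
Σi = 946 − 153 = 793 and Σi² = 27434 − 1785 = 25649.
(1·25649 + 1·793) / 2 = 26442/2 = 13221.

13221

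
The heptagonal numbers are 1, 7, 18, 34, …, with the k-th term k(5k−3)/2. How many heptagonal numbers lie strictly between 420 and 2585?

The n-th heptagonal number is n(5n−3)/2.
Smallest index with value > 420: n = 14 (giving 469).
Largest index with value < 2585: n = 32 (giving 2512).
Indices 14 through 32: 19 terms.

19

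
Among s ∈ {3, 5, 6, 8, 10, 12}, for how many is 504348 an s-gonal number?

s = 3: P(3, 1003) = 503506 and P(3, 1004) = 504510; 504348 is not s-gonal.
s = 5: P(5, 580) = 504310 and P(5, 581) = 506051; 504348 is not s-gonal.
s = 6: P(6, 502) = 503506 and P(6, 503) = 505515; 504348 is not s-gonal.
s = 8: P(8, 410) = 503480 and P(8, 411) = 505941; 504348 is not s-gonal.
s = 10: P(10, 355) = 503035 and P(10, 356) = 505876; 504348 is not s-gonal.
s = 12: P(12, 318) = 504348. ✓
Hits: s ∈ {12} → 1.

1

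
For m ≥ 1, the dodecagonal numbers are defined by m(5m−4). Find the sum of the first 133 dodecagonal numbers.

3929751

Σ i(5i−4) = 5Σi² − 4Σi over i = 1..133.
Σi = 8911 and Σi² = 793079.
5·793079 − 4·8911 = 3929751.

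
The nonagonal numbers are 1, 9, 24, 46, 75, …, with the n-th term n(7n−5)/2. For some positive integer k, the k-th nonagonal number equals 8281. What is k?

Set n(7n−5)/2 = 8281, giving 7n² − 5n − 16562 = 0.
The discriminant is 25 + 56·8281 = 463761, and √463761 = 681.
So n = (5 + 681) / 14 = 686/14 = 49.

49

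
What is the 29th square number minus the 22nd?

29² = 841 and 22² = 484.
Difference: 841 − 484 = 357.

357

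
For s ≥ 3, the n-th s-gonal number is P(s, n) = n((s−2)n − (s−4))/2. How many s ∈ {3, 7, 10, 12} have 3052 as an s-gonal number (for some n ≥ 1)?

1

s = 3: P(3, 77) = 3003 and P(3, 78) = 3081; 3052 is not s-gonal.
s = 7: P(7, 35) = 3010 and P(7, 36) = 3186; 3052 is not s-gonal.
s = 10: P(10, 28) = 3052. ✓
s = 12: P(12, 25) = 3025 and P(12, 26) = 3276; 3052 is not s-gonal.
Hits: s ∈ {10} → 1.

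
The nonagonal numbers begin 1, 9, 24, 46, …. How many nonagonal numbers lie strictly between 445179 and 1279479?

The n-th nonagonal number is n(7n−5)/2.
Smallest index with value > 445179: n = 358 (giving 447679).
Largest index with value < 1279479: n = 604 (giving 1275346).
Indices 358 through 604: 247 terms.

247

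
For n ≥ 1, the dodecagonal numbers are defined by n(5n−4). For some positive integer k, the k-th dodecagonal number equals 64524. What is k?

Set n(5n−4) = 64524, giving 5n² − 4n − 64524 = 0.
The discriminant is 16 + 20·64524 = 1290496, and √1290496 = 1136.
So n = (4 + 1136) / 10 = 1140/10 = 114.

114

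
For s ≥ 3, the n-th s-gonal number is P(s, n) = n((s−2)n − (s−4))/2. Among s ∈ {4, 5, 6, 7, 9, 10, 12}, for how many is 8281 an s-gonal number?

s = 4: P(4, 91) = 8281. ✓
s = 5: P(5, 74) = 8177 and P(5, 75) = 8400; 8281 is not s-gonal.
s = 6: P(6, 64) = 8128 and P(6, 65) = 8385; 8281 is not s-gonal.
s = 7: P(7, 57) = 8037 and P(7, 58) = 8323; 8281 is not s-gonal.
s = 9: P(9, 49) = 8281. ✓
s = 10: P(10, 45) = 7965 and P(10, 46) = 8326; 8281 is not s-gonal.
s = 12: P(12, 41) = 8241 and P(12, 42) = 8652; 8281 is not s-gonal.
Hits: s ∈ {4, 9} → 2.

2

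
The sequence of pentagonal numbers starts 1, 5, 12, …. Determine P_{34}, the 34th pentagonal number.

The 34th pentagonal number is n(3n−1)/2 with n = 34.
34·(3·34 − 1)/2 = 34·101/2 = 1717.

1717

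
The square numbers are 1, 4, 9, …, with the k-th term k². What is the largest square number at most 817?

Solve n² ≤ 817 for integer n.
n = 28 gives 784 ≤ 817, while n = 29 gives 841 > 817; so the answer is 784.

784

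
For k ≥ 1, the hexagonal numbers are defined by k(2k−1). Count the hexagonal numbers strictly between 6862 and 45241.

92

The n-th hexagonal number is n(2n−1).
Smallest index with value > 6862: n = 59 (giving 6903).
Largest index with value < 45241: n = 150 (giving 44850).
Indices 59 through 150: 92 terms.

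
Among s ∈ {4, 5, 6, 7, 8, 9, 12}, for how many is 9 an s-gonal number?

s = 4: P(4, 3) = 9. ✓
s = 5: P(5, 2) = 5 and P(5, 3) = 12; 9 is not s-gonal.
s = 6: P(6, 2) = 6 and P(6, 3) = 15; 9 is not s-gonal.
s = 7: P(7, 2) = 7 and P(7, 3) = 18; 9 is not s-gonal.
s = 8: P(8, 2) = 8 and P(8, 3) = 21; 9 is not s-gonal.
s = 9: P(9, 2) = 9. ✓
s = 12: P(12, 1) = 1 and P(12, 2) = 12; 9 is not s-gonal.
Hits: s ∈ {4, 9} → 2.

2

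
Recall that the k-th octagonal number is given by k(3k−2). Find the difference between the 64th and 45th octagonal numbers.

64·(3·64 − 2) = 12160 and 45·(3·45 − 2) = 5985.
Difference: 12160 − 5985 = 6175.

6175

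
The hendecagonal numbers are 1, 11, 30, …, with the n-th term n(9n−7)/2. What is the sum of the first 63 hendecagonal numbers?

376992

Σ i(9i−7)/2 = (9Σi² − 7Σi) / 2 over i = 1..63.
Σi = 2016 and Σi² = 85344.
(9·85344 − 7·2016) / 2 = 753984/2 = 376992.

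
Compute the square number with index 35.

35² = 1225.

1225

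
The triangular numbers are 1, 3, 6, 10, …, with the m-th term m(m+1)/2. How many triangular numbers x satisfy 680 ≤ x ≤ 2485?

The n-th triangular number is n(n+1)/2.
Smallest index with value ≥ 680: n = 37 (giving 703).
Largest index with value ≤ 2485: n = 70 (giving 2485).
Indices 37 through 70: 34 terms.

34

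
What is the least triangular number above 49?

55

Solve n(n+1)/2 > 49 for integer n.
The largest n with value ≤ 49 is 9 (since 45 ≤ 49 < 55), so the first above is n = 10, value 55.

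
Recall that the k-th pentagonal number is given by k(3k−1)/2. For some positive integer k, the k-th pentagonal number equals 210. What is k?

Set n(3n−1)/2 = 210, giving 3n² − n − 420 = 0.
The discriminant is 1 + 24·210 = 5041, and √5041 = 71.
So n = (1 + 71) / 6 = 72/6 = 12.
Check: 12·(3·12 − 1)/2 = 210. ✓

12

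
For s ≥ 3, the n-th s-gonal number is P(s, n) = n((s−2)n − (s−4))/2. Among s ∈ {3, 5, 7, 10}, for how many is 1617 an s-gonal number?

s = 3: P(3, 56) = 1596 and P(3, 57) = 1653; 1617 is not s-gonal.
s = 5: P(5, 33) = 1617. ✓
s = 7: P(7, 25) = 1525 and P(7, 26) = 1651; 1617 is not s-gonal.
s = 10: P(10, 20) = 1540 and P(10, 21) = 1701; 1617 is not s-gonal.
Hits: s ∈ {5} → 1.

1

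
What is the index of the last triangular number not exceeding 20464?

201

Solve n(n+1)/2 ≤ 20464 for integer n.
n = 201 gives 20301 ≤ 20464, while n = 202 gives 20503 > 20464; so the answer is index 201.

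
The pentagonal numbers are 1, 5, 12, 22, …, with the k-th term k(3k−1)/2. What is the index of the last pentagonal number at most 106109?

266

Solve n(3n−1)/2 ≤ 106109 for integer n.
n = 266 gives 106001 ≤ 106109, while n = 267 gives 106800 > 106109; so the answer is index 266.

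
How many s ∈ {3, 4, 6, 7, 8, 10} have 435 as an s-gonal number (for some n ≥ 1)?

s = 3: P(3, 29) = 435. ✓
s = 4: P(4, 20) = 400 and P(4, 21) = 441; 435 is not s-gonal.
s = 6: P(6, 15) = 435. ✓
s = 7: P(7, 13) = 403 and P(7, 14) = 469; 435 is not s-gonal.
s = 8: P(8, 12) = 408 and P(8, 13) = 481; 435 is not s-gonal.
s = 10: P(10, 10) = 370 and P(10, 11) = 451; 435 is not s-gonal.
Hits: s ∈ {3, 6} → 2.

2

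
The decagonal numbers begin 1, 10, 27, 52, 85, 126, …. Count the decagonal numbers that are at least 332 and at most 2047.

14

The n-th decagonal number is n(4n−3).
Smallest index with value ≥ 332: n = 10 (giving 370).
Largest index with value ≤ 2047: n = 23 (giving 2047).
Indices 10 through 23: 14 terms.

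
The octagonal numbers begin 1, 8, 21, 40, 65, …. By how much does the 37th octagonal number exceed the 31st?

37·(3·37 − 2) = 4033 and 31·(3·31 − 2) = 2821.
Difference: 4033 − 2821 = 1212.

1212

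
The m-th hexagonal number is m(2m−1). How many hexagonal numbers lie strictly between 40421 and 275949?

229

The n-th hexagonal number is n(2n−1).
Smallest index with value > 40421: n = 143 (giving 40755).
Largest index with value < 275949: n = 371 (giving 274911).
Indices 143 through 371: 229 terms.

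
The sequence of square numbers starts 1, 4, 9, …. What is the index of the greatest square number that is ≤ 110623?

Solve n² ≤ 110623 for integer n.
n = 332 gives 110224 ≤ 110623, while n = 333 gives 110889 > 110623; so the answer is index 332.

332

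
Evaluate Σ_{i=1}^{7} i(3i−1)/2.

Σ i(3i−1)/2 = (3Σi² − Σi) / 2 over i = 1..7.
Σi = 28 and Σi² = 140.
(3·140 − 1·28) / 2 = 392/2 = 196.

196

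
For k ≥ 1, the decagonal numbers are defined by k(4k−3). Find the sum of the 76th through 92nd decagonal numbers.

Σ i(4i−3) = 4Σi² − 3Σi over i = 76..92.
Σi = 4278 − 2850 = 1428 and Σi² = 263810 − 143450 = 120360.
4·120360 − 3·1428 = 477156.

477156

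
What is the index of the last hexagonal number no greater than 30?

Solve n(2n−1) ≤ 30 for integer n.
n = 4 gives 28 ≤ 30, while n = 5 gives 45 > 30; so the answer is index 4.

4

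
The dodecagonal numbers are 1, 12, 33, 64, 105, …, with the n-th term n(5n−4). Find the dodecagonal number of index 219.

238929

219·(5·219 − 4) = 219·1091 = 238929.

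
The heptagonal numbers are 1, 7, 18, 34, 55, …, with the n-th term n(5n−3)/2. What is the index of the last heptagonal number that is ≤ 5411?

Solve n(5n−3)/2 ≤ 5411 for integer n.
n = 46 gives 5221 ≤ 5411, while n = 47 gives 5452 > 5411; so the answer is index 46.

46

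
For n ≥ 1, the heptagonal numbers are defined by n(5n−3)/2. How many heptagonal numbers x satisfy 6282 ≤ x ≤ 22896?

46

The n-th heptagonal number is n(5n−3)/2.
Smallest index with value ≥ 6282: n = 51 (giving 6426).
Largest index with value ≤ 22896: n = 96 (giving 22896).
Indices 51 through 96: 46 terms.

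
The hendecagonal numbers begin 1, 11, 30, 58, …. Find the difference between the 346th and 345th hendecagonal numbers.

Consecutive hendecagonal numbers differ by 9n − 8: here 9·346 − 8 = 3106.

3106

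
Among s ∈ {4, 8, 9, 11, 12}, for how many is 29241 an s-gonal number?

2

s = 4: P(4, 171) = 29241. ✓
s = 8: P(8, 99) = 29205 and P(8, 100) = 29800; 29241 is not s-gonal.
s = 9: P(9, 91) = 28756 and P(9, 92) = 29394; 29241 is not s-gonal.
s = 11: P(11, 81) = 29241. ✓
s = 12: P(12, 76) = 28576 and P(12, 77) = 29337; 29241 is not s-gonal.
Hits: s ∈ {4, 11} → 2.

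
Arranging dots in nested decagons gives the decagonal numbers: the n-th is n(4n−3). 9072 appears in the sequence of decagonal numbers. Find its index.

Set n(4n−3) = 9072, giving 4n² − 3n − 9072 = 0.
The discriminant is 9 + 16·9072 = 145161, and √145161 = 381.
So n = (3 + 381) / 8 = 384/8 = 48.

48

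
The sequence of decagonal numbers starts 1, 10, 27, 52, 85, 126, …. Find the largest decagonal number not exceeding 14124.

13747

Solve n(4n−3) ≤ 14124 for integer n.
n = 59 gives 13747 ≤ 14124, while n = 60 gives 14220 > 14124; so the answer is 13747.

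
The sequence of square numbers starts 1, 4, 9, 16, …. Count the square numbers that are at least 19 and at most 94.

The n-th square number is n².
Smallest index with value ≥ 19: n = 5 (giving 25).
Largest index with value ≤ 94: n = 9 (giving 81).
Indices 5 through 9: 5 terms.

5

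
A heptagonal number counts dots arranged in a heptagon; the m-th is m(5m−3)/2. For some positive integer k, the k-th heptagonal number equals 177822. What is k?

Set n(5n−3)/2 = 177822, giving 5n² − 3n − 355644 = 0.
The discriminant is 9 + 40·177822 = 7112889, and √7112889 = 2667.
So n = (3 + 2667) / 10 = 2670/10 = 267.

267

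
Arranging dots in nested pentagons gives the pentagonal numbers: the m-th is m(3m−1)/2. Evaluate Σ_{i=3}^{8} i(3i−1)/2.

282

Σ i(3i−1)/2 = (3Σi² − Σi) / 2 over i = 3..8.
Σi = 36 − 3 = 33 and Σi² = 204 − 5 = 199.
(3·199 − 1·33) / 2 = 564/2 = 282.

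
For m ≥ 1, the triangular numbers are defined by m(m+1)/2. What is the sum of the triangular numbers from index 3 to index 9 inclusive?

161

Σ i(i+1)/2 = (Σi² + Σi) / 2 over i = 3..9.
Σi = 45 − 3 = 42 and Σi² = 285 − 5 = 280.
(1·280 + 1·42) / 2 = 322/2 = 161.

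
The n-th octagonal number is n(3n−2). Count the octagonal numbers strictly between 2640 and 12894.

35

The n-th octagonal number is n(3n−2).
Smallest index with value > 2640: n = 31 (giving 2821).
Largest index with value < 12894: n = 65 (giving 12545).
Indices 31 through 65: 35 terms.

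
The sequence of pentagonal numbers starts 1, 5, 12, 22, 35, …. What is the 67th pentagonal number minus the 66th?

199

Consecutive pentagonal numbers differ by 3n − 2: here 3·67 − 2 = 199.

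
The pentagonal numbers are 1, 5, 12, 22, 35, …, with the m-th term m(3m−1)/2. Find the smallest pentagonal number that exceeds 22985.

23002

Solve n(3n−1)/2 > 22985 for integer n.
The largest n with value ≤ 22985 is 123 (since 22632 ≤ 22985 < 23002), so the first above is n = 124, value 23002.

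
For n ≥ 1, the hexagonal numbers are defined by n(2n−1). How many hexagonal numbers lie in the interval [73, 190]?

4

The n-th hexagonal number is n(2n−1).
Smallest index with value ≥ 73: n = 7 (giving 91).
Largest index with value ≤ 190: n = 10 (giving 190).
Indices 7 through 10: 4 terms.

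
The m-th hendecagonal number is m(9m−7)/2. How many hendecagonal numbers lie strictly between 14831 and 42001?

39

The n-th hendecagonal number is n(9n−7)/2.
Smallest index with value > 14831: n = 58 (giving 14935).
Largest index with value < 42001: n = 96 (giving 41136).
Indices 58 through 96: 39 terms.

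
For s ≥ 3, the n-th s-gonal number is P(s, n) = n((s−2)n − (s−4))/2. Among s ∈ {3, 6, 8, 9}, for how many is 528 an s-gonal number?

1

s = 3: P(3, 32) = 528. ✓
s = 6: P(6, 16) = 496 and P(6, 17) = 561; 528 is not s-gonal.
s = 8: P(8, 13) = 481 and P(8, 14) = 560; 528 is not s-gonal.
s = 9: P(9, 12) = 474 and P(9, 13) = 559; 528 is not s-gonal.
Hits: s ∈ {3} → 1.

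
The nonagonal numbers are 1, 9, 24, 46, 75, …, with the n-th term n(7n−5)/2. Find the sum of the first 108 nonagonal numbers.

1475424

Σ i(7i−5)/2 = (7Σi² − 5Σi) / 2 over i = 1..108.
Σi = 5886 and Σi² = 425754.
(7·425754 − 5·5886) / 2 = 2950848/2 = 1475424.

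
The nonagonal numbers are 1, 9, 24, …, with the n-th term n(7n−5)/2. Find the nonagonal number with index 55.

55·(7·55 − 5)/2 = 55·380/2 = 55·190 = 10450.

10450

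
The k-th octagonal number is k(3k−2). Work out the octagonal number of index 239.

239·(3·239 − 2) = 239·715 = 170885.

170885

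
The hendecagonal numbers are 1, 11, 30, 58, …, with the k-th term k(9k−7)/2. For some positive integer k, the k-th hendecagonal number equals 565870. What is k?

Set n(9n−7)/2 = 565870, giving 9n² − 7n − 1131740 = 0.
The discriminant is 49 + 72·565870 = 40742689, and √40742689 = 6383.
So n = (7 + 6383) / 18 = 6390/18 = 355.

355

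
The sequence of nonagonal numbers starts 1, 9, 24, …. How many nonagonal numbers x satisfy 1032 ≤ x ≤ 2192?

The n-th nonagonal number is n(7n−5)/2.
Smallest index with value ≥ 1032: n = 18 (giving 1089).
Largest index with value ≤ 2192: n = 25 (giving 2125).
Indices 18 through 25: 8 terms.

8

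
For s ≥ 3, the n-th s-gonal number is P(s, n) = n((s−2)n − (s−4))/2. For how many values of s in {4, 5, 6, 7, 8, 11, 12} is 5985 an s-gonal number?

2

s = 4: P(4, 77) = 5929 and P(4, 78) = 6084; 5985 is not s-gonal.
s = 5: P(5, 63) = 5922 and P(5, 64) = 6112; 5985 is not s-gonal.
s = 6: P(6, 54) = 5778 and P(6, 55) = 5995; 5985 is not s-gonal.
s = 7: P(7, 49) = 5929 and P(7, 50) = 6175; 5985 is not s-gonal.
s = 8: P(8, 45) = 5985. ✓
s = 11: P(11, 36) = 5706 and P(11, 37) = 6031; 5985 is not s-gonal.
s = 12: P(12, 35) = 5985. ✓
Hits: s ∈ {8, 12} → 2.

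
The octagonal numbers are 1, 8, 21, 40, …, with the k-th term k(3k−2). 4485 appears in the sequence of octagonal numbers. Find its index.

39

Set n(3n−2) = 4485, giving 3n² − 2n − 4485 = 0.
So n = (2 + 232) / 6 = 234/6 = 39.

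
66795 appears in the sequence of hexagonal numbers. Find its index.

183

Set n(2n−1) = 66795, giving 2n² − n − 66795 = 0.
So n = (1 + 731) / 4 = 732/4 = 183.
Check: 183·(2·183 − 1) = 66795. ✓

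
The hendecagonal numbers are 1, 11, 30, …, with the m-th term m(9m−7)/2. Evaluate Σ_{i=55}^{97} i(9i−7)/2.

Σ i(9i−7)/2 = (9Σi² − 7Σi) / 2 over i = 55..97.
Σi = 4753 − 1485 = 3268 and Σi² = 308945 − 53955 = 254990.
(9·254990 − 7·3268) / 2 = 2272034/2 = 1136017.

1136017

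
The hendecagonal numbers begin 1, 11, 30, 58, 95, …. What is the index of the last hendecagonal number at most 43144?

98

Solve n(9n−7)/2 ≤ 43144 for integer n.
n = 98 gives 42875 ≤ 43144, while n = 99 gives 43758 > 43144; so the answer is index 98.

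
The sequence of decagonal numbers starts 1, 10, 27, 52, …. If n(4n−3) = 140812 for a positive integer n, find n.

Set n(4n−3) = 140812, giving 4n² − 3n − 140812 = 0.
So n = (3 + 1501) / 8 = 1504/8 = 188.

188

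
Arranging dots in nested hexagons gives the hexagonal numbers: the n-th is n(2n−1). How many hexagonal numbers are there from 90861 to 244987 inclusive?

137

The n-th hexagonal number is n(2n−1).
Smallest index with value ≥ 90861: n = 214 (giving 91378).
Largest index with value ≤ 244987: n = 350 (giving 244650).
Indices 214 through 350: 137 terms.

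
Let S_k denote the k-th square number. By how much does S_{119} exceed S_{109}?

119² = 14161 and 109² = 11881.
Difference: 14161 − 11881 = 2280.

2280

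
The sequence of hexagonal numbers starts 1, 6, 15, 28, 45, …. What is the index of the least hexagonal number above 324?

13

Solve n(2n−1) > 324 for integer n.
The largest n with value ≤ 324 is 12 (since 276 ≤ 324 < 325), so the first above is n = 13, value 325.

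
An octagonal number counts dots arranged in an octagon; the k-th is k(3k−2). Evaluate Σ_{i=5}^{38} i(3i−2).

55505

Σ i(3i−2) = 3Σi² − 2Σi over i = 5..38.
Σi = 741 − 10 = 731 and Σi² = 19019 − 30 = 18989.
3·18989 − 2·731 = 55505.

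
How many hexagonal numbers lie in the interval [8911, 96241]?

The n-th hexagonal number is n(2n−1).
Smallest index with value ≥ 8911: n = 67 (giving 8911).
Largest index with value ≤ 96241: n = 219 (giving 95703).
Indices 67 through 219: 153 terms.

153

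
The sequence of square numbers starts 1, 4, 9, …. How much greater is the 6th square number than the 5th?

11

n² − (n−1)² = 2n − 1, so 6² − 5² = 2·6 − 1 = 11.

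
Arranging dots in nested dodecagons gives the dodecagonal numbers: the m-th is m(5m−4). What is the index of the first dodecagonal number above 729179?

383

Solve n(5n−4) > 729179 for integer n.
The largest n with value ≤ 729179 is 382 (since 728092 ≤ 729179 < 731913), so the first above is n = 383, value 731913.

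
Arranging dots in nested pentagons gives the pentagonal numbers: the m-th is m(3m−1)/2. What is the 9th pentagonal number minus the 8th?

Consecutive pentagonal numbers differ by 3n − 2: here 3·9 − 2 = 25.

25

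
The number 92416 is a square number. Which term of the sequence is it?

We need n² = 92416, so n = √92416 = 304.

304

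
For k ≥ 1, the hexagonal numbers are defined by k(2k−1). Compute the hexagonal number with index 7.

The 7th hexagonal number is n(2n−1) with n = 7.
7·(2·7 − 1) = 7·13 = 91.

91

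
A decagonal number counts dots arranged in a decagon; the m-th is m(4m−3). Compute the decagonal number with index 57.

57·(4·57 − 3) = 57·225 = 12825.

12825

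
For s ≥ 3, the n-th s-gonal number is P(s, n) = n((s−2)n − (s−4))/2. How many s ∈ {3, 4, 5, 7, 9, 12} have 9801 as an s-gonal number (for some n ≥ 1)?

s = 3: P(3, 139) = 9730 and P(3, 140) = 9870; 9801 is not s-gonal.
s = 4: P(4, 99) = 9801. ✓
s = 5: P(5, 81) = 9801. ✓
s = 7: P(7, 62) = 9517 and P(7, 63) = 9828; 9801 is not s-gonal.
s = 9: P(9, 53) = 9699 and P(9, 54) = 10071; 9801 is not s-gonal.
s = 12: P(12, 44) = 9504 and P(12, 45) = 9945; 9801 is not s-gonal.
Hits: s ∈ {4, 5} → 2.

2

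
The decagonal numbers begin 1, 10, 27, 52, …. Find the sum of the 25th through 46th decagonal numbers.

112101

Σ i(4i−3) = 4Σi² − 3Σi over i = 25..46.
Σi = 1081 − 300 = 781 and Σi² = 33511 − 4900 = 28611.
4·28611 − 3·781 = 112101.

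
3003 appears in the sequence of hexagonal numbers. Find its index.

39

Set n(2n−1) = 3003, giving 2n² − n − 3003 = 0.
The discriminant is 1 + 8·3003 = 24025, and √24025 = 155.
So n = (1 + 155) / 4 = 156/4 = 39.
Check: 39·(2·39 − 1) = 3003. ✓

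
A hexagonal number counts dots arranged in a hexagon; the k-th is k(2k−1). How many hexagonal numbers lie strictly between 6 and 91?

The n-th hexagonal number is n(2n−1).
Smallest index with value > 6: n = 3 (giving 15).
Largest index with value < 91: n = 6 (giving 66).
Indices 3 through 6: 4 terms.

4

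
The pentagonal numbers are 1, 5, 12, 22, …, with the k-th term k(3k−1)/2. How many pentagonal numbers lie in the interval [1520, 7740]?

41

The n-th pentagonal number is n(3n−1)/2.
Smallest index with value ≥ 1520: n = 32 (giving 1520).
Largest index with value ≤ 7740: n = 72 (giving 7740).
Indices 32 through 72: 41 terms.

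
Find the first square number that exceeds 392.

400

Solve n² > 392 for integer n.
The largest n with value ≤ 392 is 19 (since 361 ≤ 392 < 400), so the first above is n = 20, value 400.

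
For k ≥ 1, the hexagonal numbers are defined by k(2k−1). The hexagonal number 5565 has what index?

Set n(2n−1) = 5565, giving 2n² − n − 5565 = 0.
The discriminant is 1 + 8·5565 = 44521, and √44521 = 211.
So n = (1 + 211) / 4 = 212/4 = 53.

53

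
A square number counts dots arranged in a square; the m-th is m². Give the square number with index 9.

The 9th square number is n² with n = 9.
9² = 81.

81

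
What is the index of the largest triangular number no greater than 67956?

Solve n(n+1)/2 ≤ 67956 for integer n.
n = 368 gives 67896 ≤ 67956, while n = 369 gives 68265 > 67956; so the answer is index 368.

368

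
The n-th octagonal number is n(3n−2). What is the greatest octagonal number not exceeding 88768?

Solve n(3n−2) ≤ 88768 for integer n.
n = 172 gives 88408 ≤ 88768, while n = 173 gives 89441 > 88768; so the answer is 88408.

88408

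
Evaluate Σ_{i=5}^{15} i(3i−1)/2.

Σ i(3i−1)/2 = (3Σi² − Σi) / 2 over i = 5..15.
Σi = 120 − 10 = 110 and Σi² = 1240 − 30 = 1210.
(3·1210 − 1·110) / 2 = 3520/2 = 1760.

1760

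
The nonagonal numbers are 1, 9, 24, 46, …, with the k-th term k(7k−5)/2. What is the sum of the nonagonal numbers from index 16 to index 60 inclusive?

Σ i(7i−5)/2 = (7Σi² − 5Σi) / 2 over i = 16..60.
Σi = 1830 − 120 = 1710 and Σi² = 73810 − 1240 = 72570.
(7·72570 − 5·1710) / 2 = 499440/2 = 249720.

249720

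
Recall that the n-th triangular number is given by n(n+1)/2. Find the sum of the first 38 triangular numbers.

Σ i(i+1)/2 = (Σi² + Σi) / 2 over i = 1..38.
Σi = 741 and Σi² = 19019.
(1·19019 + 1·741) / 2 = 19760/2 = 9880.

9880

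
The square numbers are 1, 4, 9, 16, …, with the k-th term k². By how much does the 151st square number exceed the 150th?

301

n² − (n−1)² = 2n − 1, so 151² − 150² = 2·151 − 1 = 301.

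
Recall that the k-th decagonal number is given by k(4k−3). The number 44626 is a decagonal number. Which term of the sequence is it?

106

Set n(4n−3) = 44626, giving 4n² − 3n − 44626 = 0.
The discriminant is 9 + 16·44626 = 714025, and √714025 = 845.
So n = (3 + 845) / 8 = 848/8 = 106.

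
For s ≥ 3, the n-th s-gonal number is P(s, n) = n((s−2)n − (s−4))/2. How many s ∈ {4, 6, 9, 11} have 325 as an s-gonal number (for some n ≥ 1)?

s = 4: P(4, 18) = 324 and P(4, 19) = 361; 325 is not s-gonal.
s = 6: P(6, 13) = 325. ✓
s = 9: P(9, 10) = 325. ✓
s = 11: P(11, 8) = 260 and P(11, 9) = 333; 325 is not s-gonal.
Hits: s ∈ {6, 9} → 2.

2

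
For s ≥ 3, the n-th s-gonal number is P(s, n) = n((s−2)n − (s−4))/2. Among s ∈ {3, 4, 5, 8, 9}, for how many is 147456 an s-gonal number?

1

s = 3: P(3, 542) = 147153 and P(3, 543) = 147696; 147456 is not s-gonal.
s = 4: P(4, 384) = 147456. ✓
s = 5: P(5, 313) = 146797 and P(5, 314) = 147737; 147456 is not s-gonal.
s = 8: P(8, 222) = 147408 and P(8, 223) = 148741; 147456 is not s-gonal.
s = 9: P(9, 205) = 146575 and P(9, 206) = 148011; 147456 is not s-gonal.
Hits: s ∈ {4} → 1.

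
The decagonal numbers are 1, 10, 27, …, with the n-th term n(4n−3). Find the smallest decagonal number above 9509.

9850

Solve n(4n−3) > 9509 for integer n.
The largest n with value ≤ 9509 is 49 (since 9457 ≤ 9509 < 9850), so the first above is n = 50, value 9850.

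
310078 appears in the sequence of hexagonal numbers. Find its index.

Set n(2n−1) = 310078, giving 2n² − n − 310078 = 0.
The discriminant is 1 + 8·310078 = 2480625, and √2480625 = 1575.
So n = (1 + 1575) / 4 = 1576/4 = 394.
Check: 394·(2·394 − 1) = 310078. ✓

394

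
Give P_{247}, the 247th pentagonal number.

The 247th pentagonal number is n(3n−1)/2 with n = 247.
247·(3·247 − 1)/2 = 247·740/2 = 247·370 = 91390.

91390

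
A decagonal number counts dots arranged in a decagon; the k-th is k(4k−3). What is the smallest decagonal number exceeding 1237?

Solve n(4n−3) > 1237 for integer n.
The largest n with value ≤ 1237 is 17 (since 1105 ≤ 1237 < 1242), so the first above is n = 18, value 1242.

1242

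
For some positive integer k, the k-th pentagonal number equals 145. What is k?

Set n(3n−1)/2 = 145, giving 3n² − n − 290 = 0.
So n = (1 + 59) / 6 = 60/6 = 10.

10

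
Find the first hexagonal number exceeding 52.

Solve n(2n−1) > 52 for integer n.
The largest n with value ≤ 52 is 5 (since 45 ≤ 52 < 66), so the first above is n = 6, value 66.

66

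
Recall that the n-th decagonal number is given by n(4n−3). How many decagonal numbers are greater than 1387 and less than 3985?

The n-th decagonal number is n(4n−3).
Smallest index with value > 1387: n = 20 (giving 1540).
Largest index with value < 3985: n = 31 (giving 3751).
Indices 20 through 31: 12 terms.

12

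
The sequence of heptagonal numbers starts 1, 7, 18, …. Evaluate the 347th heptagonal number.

The 347th heptagonal number is n(5n−3)/2 with n = 347.
347·(5·347 − 3)/2 = 347·1732/2 = 347·866 = 300502.

300502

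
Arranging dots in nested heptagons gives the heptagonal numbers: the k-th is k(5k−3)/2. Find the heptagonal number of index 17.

The 17th heptagonal number is n(5n−3)/2 with n = 17.
17·(5·17 − 3)/2 = 17·82/2 = 17·41 = 697.

697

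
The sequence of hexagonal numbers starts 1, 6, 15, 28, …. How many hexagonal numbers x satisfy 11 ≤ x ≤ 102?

The n-th hexagonal number is n(2n−1).
Smallest index with value ≥ 11: n = 3 (giving 15).
Largest index with value ≤ 102: n = 7 (giving 91).
Indices 3 through 7: 5 terms.

5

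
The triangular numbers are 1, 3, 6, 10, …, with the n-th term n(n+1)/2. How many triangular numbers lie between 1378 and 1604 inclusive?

The n-th triangular number is n(n+1)/2.
Smallest index with value ≥ 1378: n = 52 (giving 1378).
Largest index with value ≤ 1604: n = 56 (giving 1596).
Indices 52 through 56: 5 terms.

5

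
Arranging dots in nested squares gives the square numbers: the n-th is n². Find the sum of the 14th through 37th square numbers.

Σ_{i=14}^{37} i² = 17575 − 819 = 16756.

16756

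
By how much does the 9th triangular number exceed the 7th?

17

9·10/2 = 45 and 7·8/2 = 28.
Difference: 45 − 28 = 17.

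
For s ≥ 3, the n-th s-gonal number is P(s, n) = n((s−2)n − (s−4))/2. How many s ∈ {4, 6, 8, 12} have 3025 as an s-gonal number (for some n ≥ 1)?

2

s = 4: P(4, 55) = 3025. ✓
s = 6: P(6, 39) = 3003 and P(6, 40) = 3160; 3025 is not s-gonal.
s = 8: P(8, 32) = 3008 and P(8, 33) = 3201; 3025 is not s-gonal.
s = 12: P(12, 25) = 3025. ✓
Hits: s ∈ {4, 12} → 2.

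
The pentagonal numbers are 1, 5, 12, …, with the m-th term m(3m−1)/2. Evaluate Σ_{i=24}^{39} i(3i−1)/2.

Σ i(3i−1)/2 = (3Σi² − Σi) / 2 over i = 24..39.
Σi = 780 − 276 = 504 and Σi² = 20540 − 4324 = 16216.
(3·16216 − 1·504) / 2 = 48144/2 = 24072.

24072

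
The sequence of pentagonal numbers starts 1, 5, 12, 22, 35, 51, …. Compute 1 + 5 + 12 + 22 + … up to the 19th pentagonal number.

3610

Σ i(3i−1)/2 = (3Σi² − Σi) / 2 over i = 1..19.
Σi = 190 and Σi² = 2470.
(3·2470 − 1·190) / 2 = 7220/2 = 3610.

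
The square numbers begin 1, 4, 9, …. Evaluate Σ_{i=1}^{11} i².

Σ_{i=1}^{11} i² = 11·12·23/6 = 506.

506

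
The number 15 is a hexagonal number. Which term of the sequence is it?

Set n(2n−1) = 15, giving 2n² − n − 15 = 0.
The discriminant is 1 + 8·15 = 121, and √121 = 11.
So n = (1 + 11) / 4 = 12/4 = 3.
Check: 3·(2·3 − 1) = 15. ✓

3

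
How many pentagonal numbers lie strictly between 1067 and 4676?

The n-th pentagonal number is n(3n−1)/2.
Smallest index with value > 1067: n = 27 (giving 1080).
Largest index with value < 4676: n = 55 (giving 4510).
Indices 27 through 55: 29 terms.

29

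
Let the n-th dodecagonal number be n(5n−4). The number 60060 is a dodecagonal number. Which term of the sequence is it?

110

Set n(5n−4) = 60060, giving 5n² − 4n − 60060 = 0.
So n = (4 + 1096) / 10 = 1100/10 = 110.
Check: 110·(5·110 − 4) = 60060. ✓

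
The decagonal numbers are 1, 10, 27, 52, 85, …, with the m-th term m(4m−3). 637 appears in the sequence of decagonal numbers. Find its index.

13

Set n(4n−3) = 637, giving 4n² − 3n − 637 = 0.
The discriminant is 9 + 16·637 = 10201, and √10201 = 101.
So n = (3 + 101) / 8 = 104/8 = 13.
Check: 13·(4·13 − 3) = 637. ✓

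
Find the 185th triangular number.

17205

The 185th triangular number is n(n+1)/2 with n = 185.
185·186/2 = 34410/2 = 17205.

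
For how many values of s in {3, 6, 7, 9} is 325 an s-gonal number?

s = 3: P(3, 25) = 325. ✓
s = 6: P(6, 13) = 325. ✓
s = 7: P(7, 11) = 286 and P(7, 12) = 342; 325 is not s-gonal.
s = 9: P(9, 10) = 325. ✓
Hits: s ∈ {3, 6, 9} → 3.

3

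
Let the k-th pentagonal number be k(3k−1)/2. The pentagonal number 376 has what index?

Set n(3n−1)/2 = 376, giving 3n² − n − 752 = 0.
The discriminant is 1 + 24·376 = 9025, and √9025 = 95.
So n = (1 + 95) / 6 = 96/6 = 16.

16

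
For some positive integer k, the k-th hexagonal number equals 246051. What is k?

351

Set n(2n−1) = 246051, giving 2n² − n − 246051 = 0.
The discriminant is 1 + 8·246051 = 1968409, and √1968409 = 1403.
So n = (1 + 1403) / 4 = 1404/4 = 351.
Check: 351·(2·351 − 1) = 246051. ✓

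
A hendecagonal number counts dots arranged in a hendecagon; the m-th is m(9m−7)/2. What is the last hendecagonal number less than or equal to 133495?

Solve n(9n−7)/2 ≤ 133495 for integer n.
n = 172 gives 132526 ≤ 133495, while n = 173 gives 134075 > 133495; so the answer is 132526.

132526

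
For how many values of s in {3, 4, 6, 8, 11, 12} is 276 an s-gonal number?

2

s = 3: P(3, 23) = 276. ✓
s = 4: P(4, 16) = 256 and P(4, 17) = 289; 276 is not s-gonal.
s = 6: P(6, 12) = 276. ✓
s = 8: P(8, 9) = 225 and P(8, 10) = 280; 276 is not s-gonal.
s = 11: P(11, 8) = 260 and P(11, 9) = 333; 276 is not s-gonal.
s = 12: P(12, 7) = 217 and P(12, 8) = 288; 276 is not s-gonal.
Hits: s ∈ {3, 6} → 2.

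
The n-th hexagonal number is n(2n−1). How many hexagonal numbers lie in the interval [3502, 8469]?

The n-th hexagonal number is n(2n−1).
Smallest index with value ≥ 3502: n = 43 (giving 3655).
Largest index with value ≤ 8469: n = 65 (giving 8385).
Indices 43 through 65: 23 terms.

23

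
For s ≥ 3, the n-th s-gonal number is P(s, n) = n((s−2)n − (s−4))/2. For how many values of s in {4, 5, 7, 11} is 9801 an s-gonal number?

2

s = 4: P(4, 99) = 9801. ✓
s = 5: P(5, 81) = 9801. ✓
s = 7: P(7, 62) = 9517 and P(7, 63) = 9828; 9801 is not s-gonal.
s = 11: P(11, 47) = 9776 and P(11, 48) = 10200; 9801 is not s-gonal.
Hits: s ∈ {4, 5} → 2.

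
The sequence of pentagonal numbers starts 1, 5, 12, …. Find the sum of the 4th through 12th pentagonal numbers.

Σ i(3i−1)/2 = (3Σi² − Σi) / 2 over i = 4..12.
Σi = 78 − 6 = 72 and Σi² = 650 − 14 = 636.
(3·636 − 1·72) / 2 = 1836/2 = 918.

918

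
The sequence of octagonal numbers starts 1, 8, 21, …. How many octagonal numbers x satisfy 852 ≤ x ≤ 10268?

41

The n-th octagonal number is n(3n−2).
Smallest index with value ≥ 852: n = 18 (giving 936).
Largest index with value ≤ 10268: n = 58 (giving 9976).
Indices 18 through 58: 41 terms.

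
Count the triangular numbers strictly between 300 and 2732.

The n-th triangular number is n(n+1)/2.
Smallest index with value > 300: n = 25 (giving 325).
Largest index with value < 2732: n = 73 (giving 2701).
Indices 25 through 73: 49 terms.

49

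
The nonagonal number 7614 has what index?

47

Set n(7n−5)/2 = 7614, giving 7n² − 5n − 15228 = 0.
The discriminant is 25 + 56·7614 = 426409, and √426409 = 653.
So n = (5 + 653) / 14 = 658/14 = 47.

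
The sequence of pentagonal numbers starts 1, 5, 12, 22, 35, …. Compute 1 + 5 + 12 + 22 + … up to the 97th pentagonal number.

Σ i(3i−1)/2 = (3Σi² − Σi) / 2 over i = 1..97.
Σi = 4753 and Σi² = 308945.
(3·308945 − 1·4753) / 2 = 922082/2 = 461041.

461041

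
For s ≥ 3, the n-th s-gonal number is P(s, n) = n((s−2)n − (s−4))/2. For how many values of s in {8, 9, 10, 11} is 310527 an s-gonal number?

1

s = 8: P(8, 322) = 310408 and P(8, 323) = 312341; 310527 is not s-gonal.
s = 9: P(9, 298) = 310069 and P(9, 299) = 312156; 310527 is not s-gonal.
s = 10: P(10, 279) = 310527. ✓
s = 11: P(11, 263) = 310340 and P(11, 264) = 312708; 310527 is not s-gonal.
Hits: s ∈ {10} → 1.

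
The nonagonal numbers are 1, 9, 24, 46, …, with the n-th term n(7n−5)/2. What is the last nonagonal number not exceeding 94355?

93726

Solve n(7n−5)/2 ≤ 94355 for integer n.
n = 164 gives 93726 ≤ 94355, while n = 165 gives 94875 > 94355; so the answer is 93726.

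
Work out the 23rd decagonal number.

23·(4·23 − 3) = 23·89 = 2047.

2047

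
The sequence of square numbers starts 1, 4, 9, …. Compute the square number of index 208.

43264

The 208th square number is n² with n = 208.
208² = 43264.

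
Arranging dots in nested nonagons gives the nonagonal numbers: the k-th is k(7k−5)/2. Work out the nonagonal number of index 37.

37·(7·37 − 5)/2 = 37·254/2 = 37·127 = 4699.

4699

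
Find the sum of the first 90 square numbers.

247065

Σ_{i=1}^{90} i² = 90·91·181/6 = 247065.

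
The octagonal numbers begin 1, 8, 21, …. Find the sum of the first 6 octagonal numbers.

Σ i(3i−2) = 3Σi² − 2Σi over i = 1..6.
Σi = 21 and Σi² = 91.
3·91 − 2·21 = 231.

231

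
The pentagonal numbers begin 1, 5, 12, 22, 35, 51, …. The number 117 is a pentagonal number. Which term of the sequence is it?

9

Set n(3n−1)/2 = 117, giving 3n² − n − 234 = 0.
So n = (1 + 53) / 6 = 54/6 = 9.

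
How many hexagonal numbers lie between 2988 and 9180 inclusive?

30

The n-th hexagonal number is n(2n−1).
Smallest index with value ≥ 2988: n = 39 (giving 3003).
Largest index with value ≤ 9180: n = 68 (giving 9180).
Indices 39 through 68: 30 terms.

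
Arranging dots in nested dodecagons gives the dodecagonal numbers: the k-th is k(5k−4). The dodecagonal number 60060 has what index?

Set n(5n−4) = 60060, giving 5n² − 4n − 60060 = 0.
The discriminant is 16 + 20·60060 = 1201216, and √1201216 = 1096.
So n = (4 + 1096) / 10 = 1100/10 = 110.
Check: 110·(5·110 − 4) = 60060. ✓

110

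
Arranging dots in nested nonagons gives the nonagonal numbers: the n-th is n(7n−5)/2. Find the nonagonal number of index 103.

The 103rd nonagonal number is n(7n−5)/2 with n = 103.
103·(7·103 − 5)/2 = 103·716/2 = 103·358 = 36874.

36874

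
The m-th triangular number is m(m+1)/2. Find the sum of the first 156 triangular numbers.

Σ i(i+1)/2 = (Σi² + Σi) / 2 over i = 1..156.
Σi = 12246 and Σi² = 1277666.
(1·1277666 + 1·12246) / 2 = 1289912/2 = 644956.

644956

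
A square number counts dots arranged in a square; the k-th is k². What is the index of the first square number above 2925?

55

Solve n² > 2925 for integer n.
The largest n with value ≤ 2925 is 54 (since 2916 ≤ 2925 < 3025), so the first above is n = 55, value 3025.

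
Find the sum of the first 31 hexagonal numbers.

20336

Σ i(2i−1) = 2Σi² − Σi over i = 1..31.
Σi = 496 and Σi² = 10416.
2·10416 − 1·496 = 20336.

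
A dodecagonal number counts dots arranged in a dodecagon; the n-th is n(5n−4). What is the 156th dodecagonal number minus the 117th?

53079

156·(5·156 − 4) = 121056 and 117·(5·117 − 4) = 67977.
Difference: 121056 − 67977 = 53079.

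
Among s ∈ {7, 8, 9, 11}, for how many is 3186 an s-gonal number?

2

s = 7: P(7, 36) = 3186. ✓
s = 8: P(8, 32) = 3008 and P(8, 33) = 3201; 3186 is not s-gonal.
s = 9: P(9, 30) = 3075 and P(9, 31) = 3286; 3186 is not s-gonal.
s = 11: P(11, 27) = 3186. ✓
Hits: s ∈ {7, 11} → 2.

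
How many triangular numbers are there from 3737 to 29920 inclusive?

159

The n-th triangular number is n(n+1)/2.
Smallest index with value ≥ 3737: n = 86 (giving 3741).
Largest index with value ≤ 29920: n = 244 (giving 29890).
Indices 86 through 244: 159 terms.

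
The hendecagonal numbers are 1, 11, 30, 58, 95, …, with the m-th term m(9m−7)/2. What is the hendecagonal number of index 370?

The 370th hendecagonal number is n(9n−7)/2 with n = 370.
370·(9·370 − 7)/2 = 370·3323/2 = 614755.

614755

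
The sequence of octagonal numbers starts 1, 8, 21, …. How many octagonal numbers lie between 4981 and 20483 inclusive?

41

The n-th octagonal number is n(3n−2).
Smallest index with value ≥ 4981: n = 42 (giving 5208).
Largest index with value ≤ 20483: n = 82 (giving 20008).
Indices 42 through 82: 41 terms.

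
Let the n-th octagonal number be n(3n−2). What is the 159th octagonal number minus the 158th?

Consecutive octagonal numbers differ by 6n − 5: here 6·159 − 5 = 949.

949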